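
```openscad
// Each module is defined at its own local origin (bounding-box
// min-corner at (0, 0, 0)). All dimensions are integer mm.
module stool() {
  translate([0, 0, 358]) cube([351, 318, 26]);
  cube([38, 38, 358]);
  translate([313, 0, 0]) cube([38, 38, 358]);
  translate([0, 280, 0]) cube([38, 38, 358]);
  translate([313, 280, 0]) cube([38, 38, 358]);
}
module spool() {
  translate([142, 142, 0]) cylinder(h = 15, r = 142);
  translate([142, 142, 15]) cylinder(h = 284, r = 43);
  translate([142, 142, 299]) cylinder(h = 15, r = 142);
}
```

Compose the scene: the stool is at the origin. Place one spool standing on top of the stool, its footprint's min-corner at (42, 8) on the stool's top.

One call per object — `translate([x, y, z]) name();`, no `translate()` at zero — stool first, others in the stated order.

stool();
translate([42, 8, 384]) spool();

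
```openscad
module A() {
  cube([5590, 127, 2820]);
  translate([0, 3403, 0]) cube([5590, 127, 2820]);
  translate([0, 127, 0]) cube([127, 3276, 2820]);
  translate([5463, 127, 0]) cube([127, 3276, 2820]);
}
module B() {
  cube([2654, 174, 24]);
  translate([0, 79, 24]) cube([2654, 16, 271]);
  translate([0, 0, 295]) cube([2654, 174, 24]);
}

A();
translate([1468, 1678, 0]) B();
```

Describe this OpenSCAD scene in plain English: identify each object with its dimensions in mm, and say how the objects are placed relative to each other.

A is the wall frame of a small rectangular building: four walls, each 2820 mm tall and 127 mm thick, enclosing a footprint 5590 mm (x) by 3530 mm (y) outside-to-outside, with no floor or roof. The front and back walls (the −y and +y sides) span the full width; the two side walls fit between them.

B is an I-beam lying along x, 2654 mm long. Overall section height 319 mm. Two flanges 174 mm wide (y) and 24 mm thick, one on the floor and one at the top; a web 16 mm thick runs between them, centred on the flange width.

The I-beam sits inside the house frame, centred.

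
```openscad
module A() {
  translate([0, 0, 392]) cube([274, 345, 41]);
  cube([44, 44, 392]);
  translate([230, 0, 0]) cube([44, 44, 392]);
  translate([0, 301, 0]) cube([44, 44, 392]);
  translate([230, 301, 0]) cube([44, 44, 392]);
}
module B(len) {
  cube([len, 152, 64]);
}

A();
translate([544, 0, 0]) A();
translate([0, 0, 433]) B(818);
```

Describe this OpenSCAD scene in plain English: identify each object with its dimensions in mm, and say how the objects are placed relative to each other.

A is a four-legged stool. The seat is a 274×345×41 mm slab whose top surface is at z = 433 mm; four square legs, each 44×44 mm in cross-section, run from the floor (z = 0) to the underside of the seat, each flush with a corner of the seat.

B is a rectangular beam 818 mm long (x), 152 mm deep (y), 64 mm thick (z).

The beam spans the tops of two stools placed 270 mm apart, resting at z = 433 mm.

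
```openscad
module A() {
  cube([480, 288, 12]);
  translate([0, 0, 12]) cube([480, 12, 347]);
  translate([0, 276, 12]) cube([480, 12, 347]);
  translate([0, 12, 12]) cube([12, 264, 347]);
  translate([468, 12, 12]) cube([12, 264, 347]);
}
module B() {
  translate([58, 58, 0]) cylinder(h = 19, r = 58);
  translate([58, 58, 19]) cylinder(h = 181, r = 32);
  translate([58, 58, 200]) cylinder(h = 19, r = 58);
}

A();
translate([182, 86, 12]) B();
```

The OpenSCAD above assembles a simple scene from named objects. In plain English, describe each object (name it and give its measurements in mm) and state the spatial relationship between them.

A is an open-topped rectangular box: outside dimensions 480×288×359 mm, with a uniform wall and base thickness of 12 mm. The base is a full 480×288 slab on the floor; four walls sit on top of the base. The front and back walls (the −y and +y sides) span the full width; the two side walls fit between them.

B is a spool: two coaxial disc flanges of radius 58 mm and thickness 19 mm, joined by a core cylinder of radius 32 mm and height 181 mm. The lower flange rests on z = 0 and the three cylinders share a vertical axis.

The spool sits inside the open box, centred.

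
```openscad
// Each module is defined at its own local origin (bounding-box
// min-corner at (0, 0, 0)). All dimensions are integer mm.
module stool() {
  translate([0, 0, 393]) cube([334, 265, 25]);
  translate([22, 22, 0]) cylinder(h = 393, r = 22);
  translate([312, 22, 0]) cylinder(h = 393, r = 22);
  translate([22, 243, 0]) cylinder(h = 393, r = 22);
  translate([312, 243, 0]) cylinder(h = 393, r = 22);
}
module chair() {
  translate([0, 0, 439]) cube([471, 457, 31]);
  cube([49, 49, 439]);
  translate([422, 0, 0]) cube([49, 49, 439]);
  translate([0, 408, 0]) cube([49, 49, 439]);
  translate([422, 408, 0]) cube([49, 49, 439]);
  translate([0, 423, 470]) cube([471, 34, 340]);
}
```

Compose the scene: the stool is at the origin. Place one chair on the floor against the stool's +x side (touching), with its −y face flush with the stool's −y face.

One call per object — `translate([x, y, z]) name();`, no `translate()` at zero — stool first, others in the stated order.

stool();
translate([334, 0, 0]) chair();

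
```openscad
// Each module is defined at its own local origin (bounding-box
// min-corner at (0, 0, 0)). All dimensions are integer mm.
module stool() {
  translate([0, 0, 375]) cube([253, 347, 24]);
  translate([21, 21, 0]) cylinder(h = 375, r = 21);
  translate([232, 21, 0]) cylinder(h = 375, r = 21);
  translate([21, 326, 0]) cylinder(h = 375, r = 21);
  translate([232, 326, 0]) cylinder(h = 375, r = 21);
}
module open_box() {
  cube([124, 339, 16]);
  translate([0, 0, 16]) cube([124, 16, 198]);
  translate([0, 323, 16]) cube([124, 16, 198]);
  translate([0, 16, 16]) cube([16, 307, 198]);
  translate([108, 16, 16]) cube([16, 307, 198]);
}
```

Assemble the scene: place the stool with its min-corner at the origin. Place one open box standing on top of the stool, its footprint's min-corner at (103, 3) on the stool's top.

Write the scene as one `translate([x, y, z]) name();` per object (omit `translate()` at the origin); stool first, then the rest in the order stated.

stool();
translate([103, 3, 399]) open_box();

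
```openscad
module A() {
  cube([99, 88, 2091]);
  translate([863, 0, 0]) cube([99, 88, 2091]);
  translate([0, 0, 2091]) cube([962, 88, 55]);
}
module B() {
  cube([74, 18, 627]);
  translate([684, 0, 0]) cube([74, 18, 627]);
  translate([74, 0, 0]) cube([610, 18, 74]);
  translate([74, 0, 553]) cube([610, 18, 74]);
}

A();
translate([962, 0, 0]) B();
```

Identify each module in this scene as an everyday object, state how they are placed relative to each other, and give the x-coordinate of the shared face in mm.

A is a door frame. B is a picture frame. The picture frame is against the door frame's +x side, with their −y faces flush. The x-coordinate of the shared face is 962 mm.

The door frame's +x face and the picture frame's −x face are both at x = 962 mm.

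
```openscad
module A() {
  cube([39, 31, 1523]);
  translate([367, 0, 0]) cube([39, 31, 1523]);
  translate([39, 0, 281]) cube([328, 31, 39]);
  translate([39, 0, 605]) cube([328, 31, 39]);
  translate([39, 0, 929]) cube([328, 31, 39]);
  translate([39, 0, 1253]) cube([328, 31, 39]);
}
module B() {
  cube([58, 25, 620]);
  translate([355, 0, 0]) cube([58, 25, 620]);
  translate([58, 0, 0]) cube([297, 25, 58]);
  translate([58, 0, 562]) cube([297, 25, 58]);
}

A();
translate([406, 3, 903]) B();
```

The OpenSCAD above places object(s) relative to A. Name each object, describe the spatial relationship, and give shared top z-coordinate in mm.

Both tops at z = 1523 mm.

A is a ladder. B is a picture frame. The picture frame is beside the ladder with their tops flush at z = 1523. The shared top z-coordinate is 1523 mm.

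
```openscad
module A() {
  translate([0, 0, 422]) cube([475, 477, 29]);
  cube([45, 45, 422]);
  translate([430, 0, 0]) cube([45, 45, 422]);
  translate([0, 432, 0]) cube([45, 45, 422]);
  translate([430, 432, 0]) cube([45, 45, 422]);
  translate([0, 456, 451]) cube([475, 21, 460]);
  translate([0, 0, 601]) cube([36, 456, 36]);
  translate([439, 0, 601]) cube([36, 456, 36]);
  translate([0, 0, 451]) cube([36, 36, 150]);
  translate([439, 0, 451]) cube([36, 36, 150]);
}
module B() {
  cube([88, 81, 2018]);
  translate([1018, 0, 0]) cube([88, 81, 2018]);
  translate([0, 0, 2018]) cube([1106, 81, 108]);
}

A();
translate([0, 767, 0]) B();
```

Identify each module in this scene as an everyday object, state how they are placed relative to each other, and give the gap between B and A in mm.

A is a chair. B is a door frame. The door frame is on the floor beside the chair on its +y side. The gap between the door frame and the chair is 290 mm.

The door frame's nearest face is 290 mm from the chair's +y face.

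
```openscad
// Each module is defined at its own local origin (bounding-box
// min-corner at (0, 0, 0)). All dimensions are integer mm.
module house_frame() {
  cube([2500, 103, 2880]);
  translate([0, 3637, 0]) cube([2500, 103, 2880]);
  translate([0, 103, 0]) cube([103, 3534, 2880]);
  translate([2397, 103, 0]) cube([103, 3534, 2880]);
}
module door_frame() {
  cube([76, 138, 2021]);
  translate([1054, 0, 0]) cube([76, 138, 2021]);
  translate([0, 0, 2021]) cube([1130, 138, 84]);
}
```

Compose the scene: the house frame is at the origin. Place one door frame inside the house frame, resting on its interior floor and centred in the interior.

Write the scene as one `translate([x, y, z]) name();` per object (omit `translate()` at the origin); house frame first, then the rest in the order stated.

house_frame();
translate([685, 1801, 0]) door_frame();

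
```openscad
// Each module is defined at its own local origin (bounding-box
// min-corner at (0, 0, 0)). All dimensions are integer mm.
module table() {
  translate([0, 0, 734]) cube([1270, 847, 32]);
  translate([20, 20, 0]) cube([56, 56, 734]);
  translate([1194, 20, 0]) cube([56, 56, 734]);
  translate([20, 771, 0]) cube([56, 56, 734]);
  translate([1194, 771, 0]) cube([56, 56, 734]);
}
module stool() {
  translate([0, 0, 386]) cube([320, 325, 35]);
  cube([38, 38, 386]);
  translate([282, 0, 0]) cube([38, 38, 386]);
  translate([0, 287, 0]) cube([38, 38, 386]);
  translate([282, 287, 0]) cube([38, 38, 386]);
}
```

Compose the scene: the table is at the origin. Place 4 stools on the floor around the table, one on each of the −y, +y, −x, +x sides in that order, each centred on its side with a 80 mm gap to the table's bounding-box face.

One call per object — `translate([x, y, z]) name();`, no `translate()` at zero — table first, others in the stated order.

table();
translate([475, -405, 0]) stool();
translate([475, 927, 0]) stool();
translate([-400, 261, 0]) stool();
translate([1350, 261, 0]) stool();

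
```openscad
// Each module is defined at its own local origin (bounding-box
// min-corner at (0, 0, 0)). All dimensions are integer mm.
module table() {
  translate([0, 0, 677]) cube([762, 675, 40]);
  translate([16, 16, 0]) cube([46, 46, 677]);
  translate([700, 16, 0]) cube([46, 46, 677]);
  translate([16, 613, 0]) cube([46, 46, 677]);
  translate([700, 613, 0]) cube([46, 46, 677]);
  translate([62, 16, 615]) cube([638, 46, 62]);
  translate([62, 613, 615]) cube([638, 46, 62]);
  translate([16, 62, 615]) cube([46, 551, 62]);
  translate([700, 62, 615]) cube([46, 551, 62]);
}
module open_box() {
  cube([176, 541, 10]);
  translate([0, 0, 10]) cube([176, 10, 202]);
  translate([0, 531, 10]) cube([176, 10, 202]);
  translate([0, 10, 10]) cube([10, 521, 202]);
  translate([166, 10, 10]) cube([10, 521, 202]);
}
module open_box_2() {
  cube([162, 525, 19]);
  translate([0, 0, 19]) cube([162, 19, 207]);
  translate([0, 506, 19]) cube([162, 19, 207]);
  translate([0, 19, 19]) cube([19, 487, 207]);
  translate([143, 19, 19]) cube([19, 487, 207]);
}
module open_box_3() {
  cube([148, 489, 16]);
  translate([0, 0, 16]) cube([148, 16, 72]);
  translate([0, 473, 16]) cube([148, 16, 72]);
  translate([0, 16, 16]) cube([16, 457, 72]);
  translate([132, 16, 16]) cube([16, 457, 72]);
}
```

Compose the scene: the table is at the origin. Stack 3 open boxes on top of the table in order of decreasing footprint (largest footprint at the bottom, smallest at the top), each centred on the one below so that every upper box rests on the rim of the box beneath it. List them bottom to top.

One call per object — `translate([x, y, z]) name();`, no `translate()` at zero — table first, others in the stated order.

table();
translate([293, 67, 717]) open_box();
translate([300, 75, 929]) open_box_2();
translate([307, 93, 1155]) open_box_3();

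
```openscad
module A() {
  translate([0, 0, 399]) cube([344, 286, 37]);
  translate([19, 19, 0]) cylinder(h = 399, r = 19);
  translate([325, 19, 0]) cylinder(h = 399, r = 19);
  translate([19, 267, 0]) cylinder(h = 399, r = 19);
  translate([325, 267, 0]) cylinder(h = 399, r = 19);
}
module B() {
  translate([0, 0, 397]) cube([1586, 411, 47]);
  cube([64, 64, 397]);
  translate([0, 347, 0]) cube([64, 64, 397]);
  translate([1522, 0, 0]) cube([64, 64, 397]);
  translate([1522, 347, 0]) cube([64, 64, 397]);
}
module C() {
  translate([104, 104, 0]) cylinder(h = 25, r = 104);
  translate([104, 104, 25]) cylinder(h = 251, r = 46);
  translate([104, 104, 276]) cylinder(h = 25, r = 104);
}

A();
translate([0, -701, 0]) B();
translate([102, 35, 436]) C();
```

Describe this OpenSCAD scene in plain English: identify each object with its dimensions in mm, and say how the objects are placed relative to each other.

A is a four-legged stool. The seat is a 344×286×37 mm slab whose top surface is at z = 436 mm; four round legs, each 38 mm in diameter, run from the floor (z = 0) to the underside of the seat, each leg's axis is inset half a diameter from the nearest pair of seat edges (so the leg's bounding box is flush with the corner).

B is a bench: a 1586×411 mm seat slab, 47 mm thick, top at z = 444 mm, on four 64×64 mm square legs flush with the seat corners and standing on z = 0.

C is a spool: two coaxial disc flanges of radius 104 mm and thickness 25 mm, joined by a core cylinder of radius 46 mm and height 251 mm. The lower flange rests on z = 0 and the three cylinders share a vertical axis.

The bench is on the floor beside the stool on its −y side. The spool is on top of the stool.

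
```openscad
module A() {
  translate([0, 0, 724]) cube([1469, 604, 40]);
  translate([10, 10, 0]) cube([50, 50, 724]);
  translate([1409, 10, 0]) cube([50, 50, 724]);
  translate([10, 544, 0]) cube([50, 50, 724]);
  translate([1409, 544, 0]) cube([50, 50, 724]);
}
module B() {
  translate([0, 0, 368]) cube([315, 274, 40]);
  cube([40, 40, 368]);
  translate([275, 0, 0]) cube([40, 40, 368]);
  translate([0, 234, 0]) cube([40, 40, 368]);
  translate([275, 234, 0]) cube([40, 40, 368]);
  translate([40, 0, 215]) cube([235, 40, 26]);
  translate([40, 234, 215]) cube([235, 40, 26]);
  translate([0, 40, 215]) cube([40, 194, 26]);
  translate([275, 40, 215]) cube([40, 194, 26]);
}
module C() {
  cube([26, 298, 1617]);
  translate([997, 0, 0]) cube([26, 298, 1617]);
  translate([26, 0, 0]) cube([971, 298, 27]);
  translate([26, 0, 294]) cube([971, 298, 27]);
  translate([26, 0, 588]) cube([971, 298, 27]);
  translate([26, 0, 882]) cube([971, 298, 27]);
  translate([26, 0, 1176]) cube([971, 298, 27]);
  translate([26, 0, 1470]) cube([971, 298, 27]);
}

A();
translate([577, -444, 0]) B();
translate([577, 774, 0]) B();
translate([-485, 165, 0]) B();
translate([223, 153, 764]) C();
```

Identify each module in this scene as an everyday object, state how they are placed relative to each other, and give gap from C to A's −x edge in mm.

The bookshelf's min-x is at 223; the table's min-x is 0; gap = 223 mm.

A is a table. B is a stool. C is a bookshelf. Three stools sit around the table at the −y, +y, −x sides. The bookshelf is on top of the table, centred. The gap from the bookshelf to the table's −x edge is 223 mm.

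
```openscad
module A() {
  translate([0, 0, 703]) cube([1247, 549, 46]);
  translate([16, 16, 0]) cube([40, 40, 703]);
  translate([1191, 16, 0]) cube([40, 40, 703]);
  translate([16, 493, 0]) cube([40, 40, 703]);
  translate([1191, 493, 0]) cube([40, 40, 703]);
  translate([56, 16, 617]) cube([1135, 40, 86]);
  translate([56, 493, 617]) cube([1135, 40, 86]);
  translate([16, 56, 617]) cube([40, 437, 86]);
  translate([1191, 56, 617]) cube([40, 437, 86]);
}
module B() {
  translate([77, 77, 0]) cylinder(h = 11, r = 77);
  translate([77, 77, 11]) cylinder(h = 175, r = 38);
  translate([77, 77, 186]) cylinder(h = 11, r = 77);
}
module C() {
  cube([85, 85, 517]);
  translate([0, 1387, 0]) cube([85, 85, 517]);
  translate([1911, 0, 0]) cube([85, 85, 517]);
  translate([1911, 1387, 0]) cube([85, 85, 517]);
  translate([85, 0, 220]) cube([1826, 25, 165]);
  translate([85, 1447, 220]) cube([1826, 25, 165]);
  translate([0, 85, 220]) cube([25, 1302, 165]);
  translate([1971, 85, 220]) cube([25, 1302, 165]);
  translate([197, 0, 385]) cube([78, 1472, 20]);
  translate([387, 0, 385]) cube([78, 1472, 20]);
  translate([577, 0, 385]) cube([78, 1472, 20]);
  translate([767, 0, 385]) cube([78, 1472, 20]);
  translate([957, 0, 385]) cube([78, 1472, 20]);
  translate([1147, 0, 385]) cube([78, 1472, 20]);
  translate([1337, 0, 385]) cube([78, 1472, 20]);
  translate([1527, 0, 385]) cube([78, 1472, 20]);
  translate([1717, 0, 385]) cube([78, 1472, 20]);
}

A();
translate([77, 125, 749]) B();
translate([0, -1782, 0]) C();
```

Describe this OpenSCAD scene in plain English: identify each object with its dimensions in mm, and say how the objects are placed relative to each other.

A is a table: top 1247 mm (x) × 549 mm (y), 46 mm thick, upper face at z = 749 mm, on four 40×40 mm square legs, each inset 16 mm from the nearest pair of top edges, running from z = 0 to the bottom of the top. Four apron rails, 40 mm thick and 86 mm tall, run between adjacent legs with their top edges flush with the underside of the top and their outer faces flush with the legs' outer faces.

B is a spool: two coaxial disc flanges of radius 77 mm and thickness 11 mm, joined by a core cylinder of radius 38 mm and height 175 mm. The lower flange rests on z = 0 and the three cylinders share a vertical axis.

C is a bed frame 1996 mm long (x) by 1472 mm wide (y). Four 85×85 mm corner posts, 517 mm tall, at the corners of the footprint. Four rails of 25 mm thickness and 165 mm height run between adjacent posts with their undersides at z = 220 mm, their outer faces flush with the outside of the frame (the two x-running rails run between the posts' inner faces; the two y-running rails run between the posts' inner faces). 9 slats, each 78 mm wide (x) and 20 mm thick, lie across the top of the two x-running rails, running the full 1472 mm width of the frame in y; the slats are evenly spaced along x between the inner faces of the end posts with equal gaps (rounded down to the nearest mm) at the −x end and between each pair — any rounding remainder accumulates at the +x end.

The spool is on top of the table. The bed frame is on the floor beside the table on its −y side.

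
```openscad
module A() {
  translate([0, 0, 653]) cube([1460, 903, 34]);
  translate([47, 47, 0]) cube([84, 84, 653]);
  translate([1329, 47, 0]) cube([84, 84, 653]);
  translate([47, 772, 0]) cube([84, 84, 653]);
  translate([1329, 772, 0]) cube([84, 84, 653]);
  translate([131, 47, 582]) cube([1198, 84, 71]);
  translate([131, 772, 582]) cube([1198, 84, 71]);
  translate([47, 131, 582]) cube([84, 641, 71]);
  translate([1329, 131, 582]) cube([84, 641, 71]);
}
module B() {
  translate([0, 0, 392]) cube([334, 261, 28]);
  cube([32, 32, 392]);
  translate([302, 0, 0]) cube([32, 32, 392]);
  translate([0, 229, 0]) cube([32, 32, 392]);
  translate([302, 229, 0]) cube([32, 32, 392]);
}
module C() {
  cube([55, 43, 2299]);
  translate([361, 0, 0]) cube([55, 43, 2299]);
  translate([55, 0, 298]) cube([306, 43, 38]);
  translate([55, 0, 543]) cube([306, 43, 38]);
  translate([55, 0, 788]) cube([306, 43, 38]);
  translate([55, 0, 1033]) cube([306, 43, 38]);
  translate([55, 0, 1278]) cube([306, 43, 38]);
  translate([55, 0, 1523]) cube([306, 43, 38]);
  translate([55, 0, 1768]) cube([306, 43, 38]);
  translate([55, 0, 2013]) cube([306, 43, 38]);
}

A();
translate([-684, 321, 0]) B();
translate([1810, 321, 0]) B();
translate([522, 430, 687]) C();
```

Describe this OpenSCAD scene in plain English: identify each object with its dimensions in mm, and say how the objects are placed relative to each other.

A is a table with a 1460×903 mm rectangular top, 34 mm thick, top surface at z = 687 mm, supported by four 84×84 mm square legs, each inset 47 mm from the nearest pair of top edges, running from the floor. Four apron rails, 84 mm thick and 71 mm tall, run between adjacent legs with their top edges flush with the underside of the top and their outer faces flush with the legs' outer faces.

B is a simple wooden stool: a rectangular seat 334 mm (x) by 261 mm (y), 28 mm thick, top face at z = 420 mm, on four square legs, each 32×32 mm in cross-section. The legs rest on z = 0, each flush with a corner of the seat.

C is a wooden ladder with two side rails of 55×43 mm section and 2299 mm height, set 416 mm apart overall. Between them run 8 rectangular rungs (43 mm deep, 38 mm thick), front faces flush with the rails' −y face. The bottom of the first rung is 298 mm above the floor and each subsequent rung is 245 mm higher than the one below.

Two stools sit around the table at the −x, +x sides. The ladder is on top of the table, centred.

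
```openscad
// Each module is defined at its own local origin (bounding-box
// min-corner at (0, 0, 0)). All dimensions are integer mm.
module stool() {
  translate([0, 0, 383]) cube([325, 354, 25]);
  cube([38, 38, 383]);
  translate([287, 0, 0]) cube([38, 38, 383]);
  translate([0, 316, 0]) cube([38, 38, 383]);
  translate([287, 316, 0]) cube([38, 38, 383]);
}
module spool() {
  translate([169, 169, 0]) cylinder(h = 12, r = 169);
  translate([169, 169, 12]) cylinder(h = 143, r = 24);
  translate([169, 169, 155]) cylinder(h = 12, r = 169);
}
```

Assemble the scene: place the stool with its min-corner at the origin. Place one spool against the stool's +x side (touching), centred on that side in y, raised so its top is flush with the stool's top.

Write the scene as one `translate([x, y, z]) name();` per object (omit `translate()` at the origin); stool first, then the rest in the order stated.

stool();
translate([325, 8, 241]) spool();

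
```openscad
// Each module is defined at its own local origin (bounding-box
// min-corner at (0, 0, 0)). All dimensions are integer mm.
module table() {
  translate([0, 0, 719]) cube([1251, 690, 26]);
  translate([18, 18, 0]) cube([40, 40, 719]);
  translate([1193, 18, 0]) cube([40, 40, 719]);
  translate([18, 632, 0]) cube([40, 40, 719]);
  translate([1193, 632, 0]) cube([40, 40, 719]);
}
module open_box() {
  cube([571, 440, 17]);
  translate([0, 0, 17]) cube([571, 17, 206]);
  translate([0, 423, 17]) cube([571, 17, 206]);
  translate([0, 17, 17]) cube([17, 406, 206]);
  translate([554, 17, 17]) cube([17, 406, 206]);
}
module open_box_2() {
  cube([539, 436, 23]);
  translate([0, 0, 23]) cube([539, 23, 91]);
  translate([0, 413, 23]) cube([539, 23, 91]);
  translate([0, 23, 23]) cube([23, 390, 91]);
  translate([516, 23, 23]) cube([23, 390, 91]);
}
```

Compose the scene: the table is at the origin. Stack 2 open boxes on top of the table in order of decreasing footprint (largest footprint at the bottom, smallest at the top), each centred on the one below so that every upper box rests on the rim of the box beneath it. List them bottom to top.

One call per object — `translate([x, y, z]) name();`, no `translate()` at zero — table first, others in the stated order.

table();
translate([340, 125, 745]) open_box();
translate([356, 127, 968]) open_box_2();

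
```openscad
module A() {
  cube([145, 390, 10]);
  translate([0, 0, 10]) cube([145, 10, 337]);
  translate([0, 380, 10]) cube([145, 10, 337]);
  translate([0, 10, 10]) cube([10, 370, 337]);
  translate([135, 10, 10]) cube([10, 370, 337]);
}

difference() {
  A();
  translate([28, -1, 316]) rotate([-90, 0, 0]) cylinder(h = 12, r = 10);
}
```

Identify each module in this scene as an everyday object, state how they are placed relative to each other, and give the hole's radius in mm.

The subtracted cylinder has r = 10 mm.

A is an open box. The open box has a circular hole through its front wall. The hole's radius is 10 mm.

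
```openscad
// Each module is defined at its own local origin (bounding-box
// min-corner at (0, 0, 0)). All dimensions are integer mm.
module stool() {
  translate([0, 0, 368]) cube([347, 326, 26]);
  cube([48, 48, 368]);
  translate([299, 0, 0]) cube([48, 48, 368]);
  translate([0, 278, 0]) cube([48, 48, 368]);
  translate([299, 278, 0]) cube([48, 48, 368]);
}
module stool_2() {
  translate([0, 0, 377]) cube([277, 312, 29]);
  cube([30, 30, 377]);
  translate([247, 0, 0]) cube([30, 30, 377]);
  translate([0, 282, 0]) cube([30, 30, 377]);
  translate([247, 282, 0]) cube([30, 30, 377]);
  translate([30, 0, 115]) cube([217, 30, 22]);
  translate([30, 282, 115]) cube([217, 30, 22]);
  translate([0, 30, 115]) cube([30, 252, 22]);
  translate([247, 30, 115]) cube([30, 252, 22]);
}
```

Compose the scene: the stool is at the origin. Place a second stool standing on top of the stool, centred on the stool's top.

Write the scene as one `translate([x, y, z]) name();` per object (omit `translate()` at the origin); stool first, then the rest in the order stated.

stool();
translate([35, 7, 394]) stool_2();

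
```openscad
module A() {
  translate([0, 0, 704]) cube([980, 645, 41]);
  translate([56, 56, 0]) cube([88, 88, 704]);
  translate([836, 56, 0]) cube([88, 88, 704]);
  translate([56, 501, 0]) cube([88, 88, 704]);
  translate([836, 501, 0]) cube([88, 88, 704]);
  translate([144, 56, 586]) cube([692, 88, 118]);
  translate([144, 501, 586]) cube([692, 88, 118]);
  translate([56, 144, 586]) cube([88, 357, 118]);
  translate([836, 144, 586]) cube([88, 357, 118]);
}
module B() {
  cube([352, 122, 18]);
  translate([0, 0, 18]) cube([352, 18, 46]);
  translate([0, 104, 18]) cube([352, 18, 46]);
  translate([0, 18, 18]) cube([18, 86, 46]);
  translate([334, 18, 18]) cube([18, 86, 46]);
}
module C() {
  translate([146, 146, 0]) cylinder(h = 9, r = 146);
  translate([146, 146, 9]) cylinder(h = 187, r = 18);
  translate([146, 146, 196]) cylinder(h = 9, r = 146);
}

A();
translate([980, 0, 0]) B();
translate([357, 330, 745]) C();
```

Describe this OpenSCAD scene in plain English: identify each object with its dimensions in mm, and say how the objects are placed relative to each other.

A is a table with a 980×645 mm rectangular top, 41 mm thick, top surface at z = 745 mm, supported by four 88×88 mm square legs, each inset 56 mm from the nearest pair of top edges, running from the floor. Four apron rails, 88 mm thick and 118 mm tall, run between adjacent legs with their top edges flush with the underside of the top and their outer faces flush with the legs' outer faces.

B is an open-topped rectangular box: outside dimensions 352×122×64 mm, with a uniform wall and base thickness of 18 mm. The base is a full 352×122 slab on the floor; four walls sit on top of the base. The front and back walls (the −y and +y sides) span the full width; the two side walls fit between them.

C is a spool: two coaxial disc flanges of radius 146 mm and thickness 9 mm, joined by a core cylinder of radius 18 mm and height 187 mm. The lower flange rests on z = 0 and the three cylinders share a vertical axis.

The open box is against the table's +x side, with their −y faces flush. The spool is on top of the table.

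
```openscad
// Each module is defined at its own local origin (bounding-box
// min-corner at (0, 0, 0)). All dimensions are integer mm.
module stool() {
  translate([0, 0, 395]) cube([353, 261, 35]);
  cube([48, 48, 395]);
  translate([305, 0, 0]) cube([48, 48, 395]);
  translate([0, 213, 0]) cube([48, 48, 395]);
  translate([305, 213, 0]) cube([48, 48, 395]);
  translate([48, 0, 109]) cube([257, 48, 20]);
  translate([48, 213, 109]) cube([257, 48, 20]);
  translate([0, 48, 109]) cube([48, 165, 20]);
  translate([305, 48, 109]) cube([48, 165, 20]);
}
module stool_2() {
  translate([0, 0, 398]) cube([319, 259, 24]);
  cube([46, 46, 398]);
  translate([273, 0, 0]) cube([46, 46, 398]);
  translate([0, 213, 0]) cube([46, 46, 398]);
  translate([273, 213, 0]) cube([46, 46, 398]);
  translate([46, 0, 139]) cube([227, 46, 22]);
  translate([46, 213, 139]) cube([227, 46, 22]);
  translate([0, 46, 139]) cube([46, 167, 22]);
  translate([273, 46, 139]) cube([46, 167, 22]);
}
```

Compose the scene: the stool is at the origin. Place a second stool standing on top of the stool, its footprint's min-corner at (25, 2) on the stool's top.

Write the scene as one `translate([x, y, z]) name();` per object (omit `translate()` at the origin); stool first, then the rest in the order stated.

stool();
translate([25, 2, 430]) stool_2();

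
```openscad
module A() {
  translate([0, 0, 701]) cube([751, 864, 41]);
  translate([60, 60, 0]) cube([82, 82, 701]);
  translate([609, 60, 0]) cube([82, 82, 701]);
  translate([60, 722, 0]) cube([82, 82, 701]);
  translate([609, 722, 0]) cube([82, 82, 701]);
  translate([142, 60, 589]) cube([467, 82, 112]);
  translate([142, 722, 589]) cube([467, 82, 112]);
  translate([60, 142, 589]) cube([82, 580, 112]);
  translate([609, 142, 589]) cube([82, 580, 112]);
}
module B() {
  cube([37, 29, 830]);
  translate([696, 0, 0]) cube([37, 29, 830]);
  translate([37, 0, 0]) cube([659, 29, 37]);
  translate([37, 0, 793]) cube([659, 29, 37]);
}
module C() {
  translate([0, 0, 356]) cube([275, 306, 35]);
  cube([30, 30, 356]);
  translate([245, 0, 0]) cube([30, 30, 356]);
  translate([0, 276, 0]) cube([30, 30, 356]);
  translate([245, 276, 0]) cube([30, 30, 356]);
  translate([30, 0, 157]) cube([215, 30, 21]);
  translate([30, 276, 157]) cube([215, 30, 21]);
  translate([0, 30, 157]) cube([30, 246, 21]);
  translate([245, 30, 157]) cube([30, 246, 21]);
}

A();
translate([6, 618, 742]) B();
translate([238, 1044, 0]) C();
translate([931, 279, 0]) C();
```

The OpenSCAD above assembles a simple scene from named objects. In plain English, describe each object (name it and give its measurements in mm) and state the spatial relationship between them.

A is a table with a 751×864 mm rectangular top, 41 mm thick, top surface at z = 742 mm, supported by four 82×82 mm square legs, each inset 60 mm from the nearest pair of top edges, running from the floor. Four apron rails, 82 mm thick and 112 mm tall, run between adjacent legs with their top edges flush with the underside of the top and their outer faces flush with the legs' outer faces.

B is a picture frame with a 659×756 mm rectangular opening (x by z) and a uniform 37 mm border on every side. Frame depth is 29 mm along y. It is built from two vertical stiles running the full outside height and two horizontal rails spanning the gap between the stiles.

C is a four-legged stool. The seat is 275×306 mm, 35 mm thick, top at z = 391 mm. It stands on four square legs, each 30×30 mm in cross-section, from z = 0 to the seat underside, each flush with a corner of the seat. Four stretchers, 30 mm wide and 21 mm tall, connect adjacent legs with their undersides at z = 157 mm, each running between the inner faces of the legs it joins and aligned with the legs' outer faces on the other axis.

The picture frame is on top of the table. Two stools sit around the table at the +y, +x sides.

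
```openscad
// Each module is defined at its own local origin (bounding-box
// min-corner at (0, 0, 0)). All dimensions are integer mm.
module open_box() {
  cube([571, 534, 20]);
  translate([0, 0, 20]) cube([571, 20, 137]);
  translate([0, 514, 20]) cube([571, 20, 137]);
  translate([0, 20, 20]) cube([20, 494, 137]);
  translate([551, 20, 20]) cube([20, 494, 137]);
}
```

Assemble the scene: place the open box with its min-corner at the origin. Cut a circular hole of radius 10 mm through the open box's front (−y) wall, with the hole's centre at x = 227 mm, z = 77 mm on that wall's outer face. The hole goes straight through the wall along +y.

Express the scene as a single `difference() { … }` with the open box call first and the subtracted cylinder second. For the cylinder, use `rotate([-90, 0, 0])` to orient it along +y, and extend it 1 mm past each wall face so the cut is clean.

difference() {
  open_box();
  translate([227, -1, 77]) rotate([-90, 0, 0]) cylinder(h = 22, r = 10);
}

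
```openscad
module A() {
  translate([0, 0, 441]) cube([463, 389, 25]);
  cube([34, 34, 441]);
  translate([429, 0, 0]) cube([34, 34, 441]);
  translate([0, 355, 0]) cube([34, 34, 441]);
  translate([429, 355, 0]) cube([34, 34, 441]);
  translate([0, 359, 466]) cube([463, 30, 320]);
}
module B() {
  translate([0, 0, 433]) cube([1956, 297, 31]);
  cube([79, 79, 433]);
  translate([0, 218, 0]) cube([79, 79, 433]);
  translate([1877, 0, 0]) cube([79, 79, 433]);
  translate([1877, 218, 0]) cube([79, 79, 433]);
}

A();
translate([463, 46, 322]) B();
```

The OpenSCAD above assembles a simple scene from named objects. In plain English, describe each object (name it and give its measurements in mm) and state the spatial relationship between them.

A is a chair: 463×389 mm seat, 25 mm thick, top at z = 466 mm, on four 34 mm square corner legs flush with the seat edges. A 30 mm thick backrest slab spans the full seat width, extending 320 mm above the seat top, its back face flush with the seat's +y edge.

B is a bench: a 1956×297 mm seat slab, 31 mm thick, top at z = 464 mm, on four 79×79 mm square legs flush with the seat corners and standing on z = 0.

The bench is beside the chair with their tops flush at z = 786.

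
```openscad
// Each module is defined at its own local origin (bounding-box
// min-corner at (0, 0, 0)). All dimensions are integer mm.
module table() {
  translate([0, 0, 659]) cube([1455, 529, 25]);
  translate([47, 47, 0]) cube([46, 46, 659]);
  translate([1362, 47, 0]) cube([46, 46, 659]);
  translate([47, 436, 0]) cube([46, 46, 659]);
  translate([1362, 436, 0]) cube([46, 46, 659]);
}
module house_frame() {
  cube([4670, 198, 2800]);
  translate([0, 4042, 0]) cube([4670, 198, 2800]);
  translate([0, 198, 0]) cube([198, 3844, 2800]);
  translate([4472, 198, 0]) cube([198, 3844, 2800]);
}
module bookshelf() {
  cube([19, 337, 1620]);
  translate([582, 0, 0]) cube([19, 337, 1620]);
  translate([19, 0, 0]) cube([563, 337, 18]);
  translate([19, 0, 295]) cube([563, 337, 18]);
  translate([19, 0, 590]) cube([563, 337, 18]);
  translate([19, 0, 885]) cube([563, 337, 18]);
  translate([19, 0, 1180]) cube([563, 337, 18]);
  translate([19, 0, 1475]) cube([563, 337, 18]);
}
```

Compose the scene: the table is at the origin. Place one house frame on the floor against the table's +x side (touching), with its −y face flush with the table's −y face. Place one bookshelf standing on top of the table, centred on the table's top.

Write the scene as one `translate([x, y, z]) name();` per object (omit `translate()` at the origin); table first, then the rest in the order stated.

table();
translate([1455, 0, 0]) house_frame();
translate([427, 96, 684]) bookshelf();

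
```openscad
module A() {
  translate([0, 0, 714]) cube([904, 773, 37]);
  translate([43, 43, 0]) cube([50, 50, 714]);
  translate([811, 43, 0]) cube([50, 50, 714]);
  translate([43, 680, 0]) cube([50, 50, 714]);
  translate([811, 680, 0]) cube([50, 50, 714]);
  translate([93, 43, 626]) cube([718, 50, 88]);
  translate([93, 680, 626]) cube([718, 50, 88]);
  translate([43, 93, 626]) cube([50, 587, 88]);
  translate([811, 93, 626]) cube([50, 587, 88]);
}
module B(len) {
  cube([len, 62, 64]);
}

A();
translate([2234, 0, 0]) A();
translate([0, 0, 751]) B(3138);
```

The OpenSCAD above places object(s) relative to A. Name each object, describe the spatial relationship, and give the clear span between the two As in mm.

Second table starts at x = 2234; first ends at x = 904; clear span = 2234 − 904 = 1330 mm.

A is a table. B is a beam. A beam spans the tops of two tables. The clear span between the two tables is 1330 mm.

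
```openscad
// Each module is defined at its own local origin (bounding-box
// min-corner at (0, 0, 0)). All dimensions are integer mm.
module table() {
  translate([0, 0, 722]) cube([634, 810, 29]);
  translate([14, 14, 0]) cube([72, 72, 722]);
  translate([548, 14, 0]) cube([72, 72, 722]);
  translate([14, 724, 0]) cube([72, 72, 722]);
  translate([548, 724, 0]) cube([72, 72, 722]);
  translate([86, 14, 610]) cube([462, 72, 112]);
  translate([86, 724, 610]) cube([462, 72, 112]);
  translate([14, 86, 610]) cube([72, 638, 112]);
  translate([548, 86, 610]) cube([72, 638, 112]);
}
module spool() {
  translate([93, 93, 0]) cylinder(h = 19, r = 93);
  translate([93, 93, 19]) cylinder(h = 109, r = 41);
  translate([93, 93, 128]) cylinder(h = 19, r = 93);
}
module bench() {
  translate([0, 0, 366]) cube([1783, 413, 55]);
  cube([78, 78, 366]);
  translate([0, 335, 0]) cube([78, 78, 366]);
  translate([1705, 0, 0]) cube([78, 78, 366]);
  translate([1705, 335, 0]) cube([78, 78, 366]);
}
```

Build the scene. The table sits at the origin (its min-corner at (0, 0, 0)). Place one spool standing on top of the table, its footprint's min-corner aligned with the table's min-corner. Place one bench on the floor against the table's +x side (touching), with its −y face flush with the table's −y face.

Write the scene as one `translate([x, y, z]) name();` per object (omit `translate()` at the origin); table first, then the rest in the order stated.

table();
translate([0, 0, 751]) spool();
translate([634, 0, 0]) bench();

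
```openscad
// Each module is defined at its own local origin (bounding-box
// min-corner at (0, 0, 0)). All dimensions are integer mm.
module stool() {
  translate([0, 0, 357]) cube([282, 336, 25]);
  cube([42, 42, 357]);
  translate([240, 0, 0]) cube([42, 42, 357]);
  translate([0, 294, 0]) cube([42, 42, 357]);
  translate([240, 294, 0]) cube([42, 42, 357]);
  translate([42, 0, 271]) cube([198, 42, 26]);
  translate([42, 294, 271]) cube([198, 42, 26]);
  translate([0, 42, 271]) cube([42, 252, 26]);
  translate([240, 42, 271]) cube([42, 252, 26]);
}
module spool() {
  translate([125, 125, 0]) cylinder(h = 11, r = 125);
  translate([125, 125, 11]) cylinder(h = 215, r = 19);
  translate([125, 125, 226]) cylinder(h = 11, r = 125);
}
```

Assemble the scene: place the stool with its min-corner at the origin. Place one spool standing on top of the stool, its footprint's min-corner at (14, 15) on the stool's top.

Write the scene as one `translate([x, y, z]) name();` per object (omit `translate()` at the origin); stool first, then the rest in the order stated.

stool();
translate([14, 15, 382]) spool();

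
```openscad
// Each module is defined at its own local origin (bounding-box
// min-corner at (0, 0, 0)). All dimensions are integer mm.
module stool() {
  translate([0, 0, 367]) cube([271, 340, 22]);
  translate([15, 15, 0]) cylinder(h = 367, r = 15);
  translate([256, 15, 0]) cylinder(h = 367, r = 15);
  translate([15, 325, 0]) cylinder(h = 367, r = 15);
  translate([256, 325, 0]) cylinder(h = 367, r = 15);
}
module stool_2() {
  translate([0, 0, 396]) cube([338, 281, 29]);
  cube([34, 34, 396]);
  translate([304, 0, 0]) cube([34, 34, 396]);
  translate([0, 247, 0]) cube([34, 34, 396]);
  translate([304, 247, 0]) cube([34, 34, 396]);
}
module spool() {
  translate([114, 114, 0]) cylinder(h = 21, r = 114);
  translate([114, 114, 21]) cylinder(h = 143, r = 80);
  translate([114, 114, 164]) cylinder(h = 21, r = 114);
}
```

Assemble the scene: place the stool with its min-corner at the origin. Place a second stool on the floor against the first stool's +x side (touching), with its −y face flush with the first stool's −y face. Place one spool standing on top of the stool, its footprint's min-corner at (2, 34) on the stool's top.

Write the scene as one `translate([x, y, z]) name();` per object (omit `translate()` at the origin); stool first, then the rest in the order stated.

stool();
translate([271, 0, 0]) stool_2();
translate([2, 34, 389]) spool();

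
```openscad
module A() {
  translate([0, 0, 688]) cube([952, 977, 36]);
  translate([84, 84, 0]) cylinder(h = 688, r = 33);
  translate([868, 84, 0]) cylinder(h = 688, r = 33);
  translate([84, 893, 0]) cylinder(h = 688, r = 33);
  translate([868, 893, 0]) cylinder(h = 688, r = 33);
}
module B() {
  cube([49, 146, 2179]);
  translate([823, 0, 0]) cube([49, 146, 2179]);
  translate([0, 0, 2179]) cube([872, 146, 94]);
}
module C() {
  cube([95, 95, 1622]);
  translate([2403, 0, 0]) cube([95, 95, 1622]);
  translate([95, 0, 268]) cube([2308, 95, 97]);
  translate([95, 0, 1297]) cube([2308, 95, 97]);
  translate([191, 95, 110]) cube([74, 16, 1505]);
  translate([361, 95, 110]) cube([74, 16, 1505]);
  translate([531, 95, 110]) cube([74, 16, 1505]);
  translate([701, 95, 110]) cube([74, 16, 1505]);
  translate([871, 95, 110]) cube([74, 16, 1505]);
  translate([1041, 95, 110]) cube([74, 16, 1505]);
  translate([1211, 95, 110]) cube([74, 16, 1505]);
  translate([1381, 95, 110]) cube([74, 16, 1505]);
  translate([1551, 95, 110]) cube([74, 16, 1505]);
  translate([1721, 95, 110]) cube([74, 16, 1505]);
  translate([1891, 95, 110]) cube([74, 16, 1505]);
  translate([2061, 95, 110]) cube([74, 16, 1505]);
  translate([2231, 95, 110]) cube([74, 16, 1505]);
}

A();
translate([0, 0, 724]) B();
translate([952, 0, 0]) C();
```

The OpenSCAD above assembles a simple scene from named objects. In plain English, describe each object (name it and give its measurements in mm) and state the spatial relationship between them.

A is a table with a 952×977 mm rectangular top, 36 mm thick, top surface at z = 724 mm, supported by four round legs of 66 mm diameter, each leg's bounding box inset 51 mm from the nearest pair of top edges, running from the floor.

B is a door frame. The clear opening is 774 mm wide and 2179 mm high. Two 49 mm wide jambs, 146 mm deep, stand either side of the opening from the floor to the top of the opening. A 94 mm thick head sits across the top of both jambs, spanning the full outside width of the frame.

C is a fence section. Two 95×95 mm posts, 1622 mm tall, stand on the floor with a clear span of 2308 mm between their inner faces. Two horizontal rails of 95×97 mm section span the gap between the posts with their undersides at z = 268 mm and z = 1297 mm, flush with the posts' −y face. 13 pickets, each 74 mm wide, 16 mm thick and 1505 mm tall, are fixed to the +y face of the rails with their bottoms at z = 110 mm, evenly spaced across the span with equal gaps (rounded down to the nearest mm) at the −x end and between each pair — any rounding remainder accumulates at the +x end.

The door frame is on top of the table. The fence section is against the table's +x side, with their −y faces flush.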